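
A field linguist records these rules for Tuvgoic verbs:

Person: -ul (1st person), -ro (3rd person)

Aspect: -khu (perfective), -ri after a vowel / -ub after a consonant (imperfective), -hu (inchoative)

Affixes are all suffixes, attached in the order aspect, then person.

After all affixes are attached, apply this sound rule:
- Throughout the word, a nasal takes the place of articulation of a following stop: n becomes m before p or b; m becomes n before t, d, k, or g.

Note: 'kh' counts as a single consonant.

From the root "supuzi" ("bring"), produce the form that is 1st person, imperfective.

Attach aspect imperfective -ri (after vowel 'i') → supuziri.
Attach person 1st person -ul → supuziriul.
Nasal assimilation: no change.

supuziriul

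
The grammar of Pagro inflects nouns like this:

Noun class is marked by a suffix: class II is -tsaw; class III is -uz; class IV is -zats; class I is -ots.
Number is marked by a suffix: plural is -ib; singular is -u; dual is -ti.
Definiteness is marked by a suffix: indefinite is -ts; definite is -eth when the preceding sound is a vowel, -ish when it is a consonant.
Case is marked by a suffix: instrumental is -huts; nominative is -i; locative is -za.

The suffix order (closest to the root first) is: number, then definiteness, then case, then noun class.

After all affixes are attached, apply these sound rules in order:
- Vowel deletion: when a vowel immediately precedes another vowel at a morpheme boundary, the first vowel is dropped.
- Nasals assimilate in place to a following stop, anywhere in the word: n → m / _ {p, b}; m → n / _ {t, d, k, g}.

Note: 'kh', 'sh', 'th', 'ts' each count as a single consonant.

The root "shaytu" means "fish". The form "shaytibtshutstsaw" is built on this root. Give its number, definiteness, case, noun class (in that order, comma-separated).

plural, indefinite, instrumental, class II

Segment: shaytu-ib-ts-huts-tsaw.
number: -ib → plural.
definiteness: -ts → indefinite.
case: -huts → instrumental.
noun class: -tsaw → class II.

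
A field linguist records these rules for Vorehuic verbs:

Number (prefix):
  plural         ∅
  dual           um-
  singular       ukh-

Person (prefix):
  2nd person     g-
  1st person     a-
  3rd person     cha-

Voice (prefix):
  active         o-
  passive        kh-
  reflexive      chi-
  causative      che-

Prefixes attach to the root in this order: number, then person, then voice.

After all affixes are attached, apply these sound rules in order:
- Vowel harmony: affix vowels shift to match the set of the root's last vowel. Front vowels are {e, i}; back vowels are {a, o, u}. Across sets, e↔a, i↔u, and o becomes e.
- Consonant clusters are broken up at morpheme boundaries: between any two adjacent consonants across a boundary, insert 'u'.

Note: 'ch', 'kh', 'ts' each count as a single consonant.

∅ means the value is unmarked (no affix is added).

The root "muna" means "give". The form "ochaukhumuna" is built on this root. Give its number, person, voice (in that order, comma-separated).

singular, 3rd person, active

Segment: o-cha-ukh-muna.
number: ukh- → singular.
person: cha- → 3rd person.
voice: o- → active.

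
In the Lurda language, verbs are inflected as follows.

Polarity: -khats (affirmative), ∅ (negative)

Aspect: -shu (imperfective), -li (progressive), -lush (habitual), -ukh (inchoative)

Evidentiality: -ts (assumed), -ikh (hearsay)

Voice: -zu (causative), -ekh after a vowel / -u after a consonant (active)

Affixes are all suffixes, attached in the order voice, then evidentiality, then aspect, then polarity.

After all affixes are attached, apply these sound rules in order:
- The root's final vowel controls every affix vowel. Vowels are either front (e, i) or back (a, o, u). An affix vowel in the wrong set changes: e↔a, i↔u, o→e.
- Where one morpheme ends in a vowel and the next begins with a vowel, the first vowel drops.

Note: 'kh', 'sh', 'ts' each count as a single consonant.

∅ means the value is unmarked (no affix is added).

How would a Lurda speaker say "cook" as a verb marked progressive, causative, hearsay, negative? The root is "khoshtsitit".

Attach voice causative -zu → khoshtsititzu.
Attach evidentiality hearsay -ikh → khoshtsititzuikh.
Attach aspect progressive -li → khoshtsititzuikhli.
polarity = negative: zero marking, form stays khoshtsititzuikhli.
Apply vowel harmony: khoshtsititzuikhli → khoshtsititziikhli.
Apply vowel deletion: khoshtsititziikhli → khoshtsititzikhli.

khoshtsititzikhli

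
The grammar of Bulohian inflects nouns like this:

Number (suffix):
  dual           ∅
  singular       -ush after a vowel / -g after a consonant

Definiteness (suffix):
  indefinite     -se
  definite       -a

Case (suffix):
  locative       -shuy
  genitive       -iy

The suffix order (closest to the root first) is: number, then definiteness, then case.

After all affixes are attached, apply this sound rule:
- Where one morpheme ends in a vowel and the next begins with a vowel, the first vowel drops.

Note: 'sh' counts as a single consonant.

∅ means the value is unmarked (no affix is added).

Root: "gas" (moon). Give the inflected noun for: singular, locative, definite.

Attach number singular -g (after consonant 's') → gasg.
Attach definiteness definite -a → gasga.
Attach case locative -shuy → gasgashuy.
Vowel deletion: no change.

gasgashuy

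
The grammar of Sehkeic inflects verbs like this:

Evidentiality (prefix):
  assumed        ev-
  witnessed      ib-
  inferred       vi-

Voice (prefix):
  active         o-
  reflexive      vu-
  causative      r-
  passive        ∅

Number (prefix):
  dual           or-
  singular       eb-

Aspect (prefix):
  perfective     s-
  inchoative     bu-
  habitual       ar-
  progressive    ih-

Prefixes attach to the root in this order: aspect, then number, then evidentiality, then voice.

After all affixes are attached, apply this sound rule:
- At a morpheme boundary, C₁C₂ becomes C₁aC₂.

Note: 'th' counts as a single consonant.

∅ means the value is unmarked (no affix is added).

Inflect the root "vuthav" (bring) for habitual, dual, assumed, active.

Attach aspect habitual ar- → arvuthav.
Attach number dual or- → orarvuthav.
Attach evidentiality assumed ev- → evorarvuthav.
Attach voice active o- → oevorarvuthav.
Apply epenthesis: oevorarvuthav → oevoraravuthav.

oevoraravuthav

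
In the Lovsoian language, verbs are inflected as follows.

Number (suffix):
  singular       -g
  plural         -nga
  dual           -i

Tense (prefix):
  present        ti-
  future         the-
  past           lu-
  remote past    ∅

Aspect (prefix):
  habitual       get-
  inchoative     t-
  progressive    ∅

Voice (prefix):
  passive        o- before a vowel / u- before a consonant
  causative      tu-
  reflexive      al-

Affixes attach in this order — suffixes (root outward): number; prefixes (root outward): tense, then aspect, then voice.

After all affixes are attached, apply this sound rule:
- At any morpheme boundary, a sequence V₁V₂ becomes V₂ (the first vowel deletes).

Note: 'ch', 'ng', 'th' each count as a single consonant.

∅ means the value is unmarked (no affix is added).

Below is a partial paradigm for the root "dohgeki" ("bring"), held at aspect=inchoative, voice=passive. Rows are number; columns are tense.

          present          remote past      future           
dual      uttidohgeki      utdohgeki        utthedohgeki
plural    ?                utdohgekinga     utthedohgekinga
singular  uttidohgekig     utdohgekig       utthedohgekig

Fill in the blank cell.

Attach tense present ti- → tidohgeki.
Attach aspect inchoative t- → ttidohgeki.
Attach number plural -nga → ttidohgekinga.
Attach voice passive u- (before consonant 't') → uttidohgekinga.
Vowel deletion: no change.

uttidohgekinga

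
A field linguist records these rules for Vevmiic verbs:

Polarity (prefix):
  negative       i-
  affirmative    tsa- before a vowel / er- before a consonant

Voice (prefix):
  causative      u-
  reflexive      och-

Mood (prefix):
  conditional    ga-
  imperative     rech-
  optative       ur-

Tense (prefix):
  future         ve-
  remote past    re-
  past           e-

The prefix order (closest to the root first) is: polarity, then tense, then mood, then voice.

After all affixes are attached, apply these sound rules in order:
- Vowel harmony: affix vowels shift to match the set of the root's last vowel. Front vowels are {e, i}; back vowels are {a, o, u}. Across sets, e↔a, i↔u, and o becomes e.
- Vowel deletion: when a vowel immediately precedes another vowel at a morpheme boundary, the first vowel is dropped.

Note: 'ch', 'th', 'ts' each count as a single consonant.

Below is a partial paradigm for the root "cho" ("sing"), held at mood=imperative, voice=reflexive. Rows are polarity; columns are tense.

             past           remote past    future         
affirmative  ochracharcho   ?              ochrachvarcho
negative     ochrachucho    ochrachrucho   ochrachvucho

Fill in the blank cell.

ochrachrarcho

Attach polarity affirmative er- (before consonant 'ch') → ercho.
Attach tense remote past re- → reercho.
Attach mood imperative rech- → rechreercho.
Attach voice reflexive och- → ochrechreercho.
Apply vowel harmony: ochrechreercho → ochrachraarcho.
Apply vowel deletion: ochrachraarcho → ochrachrarcho.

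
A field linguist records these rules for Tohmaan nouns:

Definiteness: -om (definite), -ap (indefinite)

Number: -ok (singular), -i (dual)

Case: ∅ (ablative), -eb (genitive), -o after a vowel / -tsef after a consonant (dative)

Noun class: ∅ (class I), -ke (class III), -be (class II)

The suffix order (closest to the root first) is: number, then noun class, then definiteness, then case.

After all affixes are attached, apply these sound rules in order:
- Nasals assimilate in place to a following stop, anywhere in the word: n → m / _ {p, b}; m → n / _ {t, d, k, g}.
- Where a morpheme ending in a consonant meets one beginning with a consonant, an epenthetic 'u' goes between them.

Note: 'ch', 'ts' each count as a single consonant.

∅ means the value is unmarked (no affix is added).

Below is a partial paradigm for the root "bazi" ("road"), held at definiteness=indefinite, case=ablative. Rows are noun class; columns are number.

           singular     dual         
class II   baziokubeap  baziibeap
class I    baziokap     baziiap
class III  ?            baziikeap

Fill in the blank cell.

Attach number singular -ok → baziok.
Attach noun class class III -ke → baziokke.
Attach definiteness indefinite -ap → baziokkeap.
case = ablative: zero marking, form stays baziokkeap.
Nasal assimilation: no change.
Apply epenthesis: baziokkeap → baziokukeap.

baziokukeap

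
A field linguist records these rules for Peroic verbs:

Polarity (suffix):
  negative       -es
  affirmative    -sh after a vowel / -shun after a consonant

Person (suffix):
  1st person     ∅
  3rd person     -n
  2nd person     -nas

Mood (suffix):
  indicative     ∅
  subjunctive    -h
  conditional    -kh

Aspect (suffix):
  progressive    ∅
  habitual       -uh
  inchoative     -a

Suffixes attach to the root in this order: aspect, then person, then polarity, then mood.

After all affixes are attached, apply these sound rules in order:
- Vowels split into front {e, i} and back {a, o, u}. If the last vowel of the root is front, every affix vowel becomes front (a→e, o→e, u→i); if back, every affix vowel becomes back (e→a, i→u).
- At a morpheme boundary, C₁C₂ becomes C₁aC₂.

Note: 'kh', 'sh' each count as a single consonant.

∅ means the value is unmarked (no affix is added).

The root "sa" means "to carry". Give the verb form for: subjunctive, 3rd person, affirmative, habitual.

Attach aspect habitual -uh → sauh.
Attach person 3rd person -n → sauhn.
Attach polarity affirmative -shun (after consonant 'n') → sauhnshun.
Attach mood subjunctive -h → sauhnshunh.
Vowel harmony: no change.
Apply epenthesis: sauhnshunh → sauhanashunah.

sauhanashunah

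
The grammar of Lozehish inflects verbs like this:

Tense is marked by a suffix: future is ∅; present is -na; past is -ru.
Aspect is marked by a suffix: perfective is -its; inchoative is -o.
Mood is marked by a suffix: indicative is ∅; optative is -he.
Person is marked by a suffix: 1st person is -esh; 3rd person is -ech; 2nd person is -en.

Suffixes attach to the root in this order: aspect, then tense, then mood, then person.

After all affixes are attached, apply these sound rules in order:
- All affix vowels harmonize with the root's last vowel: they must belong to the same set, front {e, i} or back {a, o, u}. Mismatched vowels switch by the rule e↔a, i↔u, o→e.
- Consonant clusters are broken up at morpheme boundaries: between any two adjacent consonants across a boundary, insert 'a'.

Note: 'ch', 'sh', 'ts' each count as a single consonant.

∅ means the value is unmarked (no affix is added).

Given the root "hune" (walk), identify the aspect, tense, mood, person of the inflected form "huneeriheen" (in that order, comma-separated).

Segment: hune-o-ru-he-en.
aspect: -o → inchoative.
tense: -ru → past.
mood: -he → optative.
person: -en → 2nd person.

inchoative, past, optative, 2nd person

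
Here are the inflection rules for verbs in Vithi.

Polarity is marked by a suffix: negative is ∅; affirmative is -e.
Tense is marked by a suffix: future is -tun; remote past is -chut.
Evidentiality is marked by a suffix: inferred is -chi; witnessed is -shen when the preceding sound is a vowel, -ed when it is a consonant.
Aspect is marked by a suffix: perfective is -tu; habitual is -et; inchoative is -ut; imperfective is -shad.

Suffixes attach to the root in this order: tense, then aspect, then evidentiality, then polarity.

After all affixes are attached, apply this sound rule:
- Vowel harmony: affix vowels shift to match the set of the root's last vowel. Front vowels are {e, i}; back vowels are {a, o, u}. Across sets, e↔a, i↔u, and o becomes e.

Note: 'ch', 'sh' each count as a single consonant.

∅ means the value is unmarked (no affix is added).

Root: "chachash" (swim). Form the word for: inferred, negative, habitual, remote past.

chachashchutatchu

Attach tense remote past -chut → chachashchut.
Attach aspect habitual -et → chachashchutet.
Attach evidentiality inferred -chi → chachashchutetchi.
polarity = negative: zero marking, form stays chachashchutetchi.
Apply vowel harmony: chachashchutetchi → chachashchutatchu.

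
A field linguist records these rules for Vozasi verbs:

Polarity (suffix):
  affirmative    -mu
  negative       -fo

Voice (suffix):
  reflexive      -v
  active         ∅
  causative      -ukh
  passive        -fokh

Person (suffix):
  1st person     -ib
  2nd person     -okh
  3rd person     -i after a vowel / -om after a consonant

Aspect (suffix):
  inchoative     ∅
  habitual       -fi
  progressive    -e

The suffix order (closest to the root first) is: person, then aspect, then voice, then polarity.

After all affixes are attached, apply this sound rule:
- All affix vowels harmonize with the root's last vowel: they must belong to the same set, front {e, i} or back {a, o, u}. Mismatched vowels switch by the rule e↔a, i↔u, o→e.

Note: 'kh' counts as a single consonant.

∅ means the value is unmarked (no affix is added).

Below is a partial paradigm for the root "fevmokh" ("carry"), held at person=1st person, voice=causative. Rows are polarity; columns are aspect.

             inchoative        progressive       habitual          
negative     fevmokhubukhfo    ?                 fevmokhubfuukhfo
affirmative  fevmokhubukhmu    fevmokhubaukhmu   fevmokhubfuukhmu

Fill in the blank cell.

Attach person 1st person -ib → fevmokhib.
Attach aspect progressive -e → fevmokhibe.
Attach voice causative -ukh → fevmokhibeukh.
Attach polarity negative -fo → fevmokhibeukhfo.
Apply vowel harmony: fevmokhibeukhfo → fevmokhubaukhfo.

fevmokhubaukhfo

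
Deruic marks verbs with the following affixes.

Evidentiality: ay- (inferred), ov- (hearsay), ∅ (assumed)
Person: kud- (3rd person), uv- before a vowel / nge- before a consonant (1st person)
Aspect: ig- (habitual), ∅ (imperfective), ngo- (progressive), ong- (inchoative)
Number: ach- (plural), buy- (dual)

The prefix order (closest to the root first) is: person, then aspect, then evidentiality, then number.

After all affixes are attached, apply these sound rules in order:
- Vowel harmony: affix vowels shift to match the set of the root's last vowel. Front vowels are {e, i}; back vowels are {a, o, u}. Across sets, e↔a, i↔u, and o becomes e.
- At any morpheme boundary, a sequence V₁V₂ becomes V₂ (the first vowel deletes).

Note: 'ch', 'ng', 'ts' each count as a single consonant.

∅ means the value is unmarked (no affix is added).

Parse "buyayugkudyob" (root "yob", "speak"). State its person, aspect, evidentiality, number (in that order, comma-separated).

3rd person, habitual, inferred, dual

Segment: buy-ay-ig-kud-yob.
person: kud- → 3rd person.
aspect: ig- → habitual.
evidentiality: ay- → inferred.
number: buy- → dual.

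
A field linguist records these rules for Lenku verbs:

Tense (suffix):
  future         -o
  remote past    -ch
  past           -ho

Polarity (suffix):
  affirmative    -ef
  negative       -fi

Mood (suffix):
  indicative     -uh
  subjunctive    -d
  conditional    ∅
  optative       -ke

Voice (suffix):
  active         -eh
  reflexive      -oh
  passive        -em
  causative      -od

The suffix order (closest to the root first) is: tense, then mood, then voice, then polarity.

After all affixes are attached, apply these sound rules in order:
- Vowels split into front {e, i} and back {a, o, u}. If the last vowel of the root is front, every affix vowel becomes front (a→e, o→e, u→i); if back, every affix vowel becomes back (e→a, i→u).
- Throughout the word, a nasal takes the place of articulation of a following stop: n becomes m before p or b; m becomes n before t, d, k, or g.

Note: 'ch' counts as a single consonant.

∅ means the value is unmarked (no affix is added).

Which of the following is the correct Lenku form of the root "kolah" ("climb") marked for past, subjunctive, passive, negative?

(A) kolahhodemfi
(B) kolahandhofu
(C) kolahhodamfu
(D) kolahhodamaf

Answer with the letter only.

C

Attach tense past -ho → kolahho.
Attach mood subjunctive -d → kolahhod.
Attach voice passive -em → kolahhodem.
Attach polarity negative -fi → kolahhodemfi.
Apply vowel harmony: kolahhodemfi → kolahhodamfu.
Nasal assimilation: no change.
So the correct form is kolahhodamfu, option (C).
(B) kolahandhofu is wrong: it has the affixes in the wrong order.
(D) kolahhodamaf is wrong: it uses affirmative instead of negative for polarity.
(A) kolahhodemfi is wrong: it fails to apply the sound rule(s).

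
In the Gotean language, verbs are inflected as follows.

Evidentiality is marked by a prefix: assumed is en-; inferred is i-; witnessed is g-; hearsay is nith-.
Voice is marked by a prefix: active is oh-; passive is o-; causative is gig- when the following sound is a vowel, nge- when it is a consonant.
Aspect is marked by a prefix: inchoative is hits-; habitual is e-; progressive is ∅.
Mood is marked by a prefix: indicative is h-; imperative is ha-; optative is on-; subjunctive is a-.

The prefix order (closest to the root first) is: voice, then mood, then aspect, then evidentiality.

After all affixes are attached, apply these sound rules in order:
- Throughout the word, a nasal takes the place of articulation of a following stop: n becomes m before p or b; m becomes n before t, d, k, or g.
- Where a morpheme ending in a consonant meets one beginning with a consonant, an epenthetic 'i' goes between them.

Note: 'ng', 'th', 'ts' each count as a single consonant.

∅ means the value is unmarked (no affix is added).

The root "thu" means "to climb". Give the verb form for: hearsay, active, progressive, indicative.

Attach voice active oh- → ohthu.
Attach mood indicative h- → hohthu.
aspect = progressive: zero marking, form stays hohthu.
Attach evidentiality hearsay nith- → nithhohthu.
Nasal assimilation: no change.
Apply epenthesis: nithhohthu → nithihohithu.

nithihohithu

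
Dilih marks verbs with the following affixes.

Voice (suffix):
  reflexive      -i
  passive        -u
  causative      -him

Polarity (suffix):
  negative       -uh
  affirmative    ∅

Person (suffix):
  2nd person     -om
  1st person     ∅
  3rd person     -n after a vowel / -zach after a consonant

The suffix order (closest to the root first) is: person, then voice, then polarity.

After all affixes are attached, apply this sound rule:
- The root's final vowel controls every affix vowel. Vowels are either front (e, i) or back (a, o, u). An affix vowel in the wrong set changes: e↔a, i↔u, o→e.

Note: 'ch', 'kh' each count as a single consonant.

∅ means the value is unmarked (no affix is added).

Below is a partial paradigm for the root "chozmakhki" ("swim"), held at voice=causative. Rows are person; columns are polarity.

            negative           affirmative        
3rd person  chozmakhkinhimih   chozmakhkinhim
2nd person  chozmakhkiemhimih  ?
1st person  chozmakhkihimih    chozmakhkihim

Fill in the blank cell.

chozmakhkiemhim

Attach person 2nd person -om → chozmakhkiom.
Attach voice causative -him → chozmakhkiomhim.
polarity = affirmative: zero marking, form stays chozmakhkiomhim.
Apply vowel harmony: chozmakhkiomhim → chozmakhkiemhim.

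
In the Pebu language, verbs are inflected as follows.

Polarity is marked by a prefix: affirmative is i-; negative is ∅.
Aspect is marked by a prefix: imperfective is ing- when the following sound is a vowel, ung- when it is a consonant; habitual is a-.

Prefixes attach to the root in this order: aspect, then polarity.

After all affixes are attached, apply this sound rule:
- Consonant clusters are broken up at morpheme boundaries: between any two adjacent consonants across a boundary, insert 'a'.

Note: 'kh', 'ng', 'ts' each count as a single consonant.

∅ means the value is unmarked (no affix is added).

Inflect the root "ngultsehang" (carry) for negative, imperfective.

Attach aspect imperfective ung- (before consonant 'ng') → ungngultsehang.
polarity = negative: zero marking, form stays ungngultsehang.
Apply epenthesis: ungngultsehang → ungangultsehang.

ungangultsehang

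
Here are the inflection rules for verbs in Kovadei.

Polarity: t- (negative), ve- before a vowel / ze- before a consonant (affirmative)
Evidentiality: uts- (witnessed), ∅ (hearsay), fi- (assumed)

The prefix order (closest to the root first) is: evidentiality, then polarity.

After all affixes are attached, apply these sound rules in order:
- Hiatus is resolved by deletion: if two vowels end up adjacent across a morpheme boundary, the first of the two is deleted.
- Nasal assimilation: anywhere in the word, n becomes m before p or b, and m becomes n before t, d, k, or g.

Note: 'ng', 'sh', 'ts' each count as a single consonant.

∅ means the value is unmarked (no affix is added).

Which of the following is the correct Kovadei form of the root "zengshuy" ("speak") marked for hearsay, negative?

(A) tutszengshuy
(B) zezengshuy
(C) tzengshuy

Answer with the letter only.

evidentiality = hearsay: zero marking, form stays zengshuy.
Attach polarity negative t- → tzengshuy.
Vowel deletion: no change.
Nasal assimilation: no change.
So the correct form is tzengshuy, option (C).
(B) zezengshuy is wrong: it uses affirmative instead of negative for polarity.
(A) tutszengshuy is wrong: it uses witnessed instead of hearsay for evidentiality.

C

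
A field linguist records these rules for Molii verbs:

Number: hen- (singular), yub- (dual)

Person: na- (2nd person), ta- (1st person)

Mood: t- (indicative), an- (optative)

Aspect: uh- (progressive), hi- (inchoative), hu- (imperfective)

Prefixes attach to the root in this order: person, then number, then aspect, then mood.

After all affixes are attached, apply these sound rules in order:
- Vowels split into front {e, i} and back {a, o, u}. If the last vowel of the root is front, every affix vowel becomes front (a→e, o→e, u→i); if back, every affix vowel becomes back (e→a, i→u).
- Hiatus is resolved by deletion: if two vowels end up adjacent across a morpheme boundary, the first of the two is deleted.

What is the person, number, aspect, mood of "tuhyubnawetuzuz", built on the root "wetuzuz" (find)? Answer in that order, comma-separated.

2nd person, dual, progressive, indicative

Segment: t-uh-yub-na-wetuzuz.
person: na- → 2nd person.
number: yub- → dual.
aspect: uh- → progressive.
mood: t- → indicative.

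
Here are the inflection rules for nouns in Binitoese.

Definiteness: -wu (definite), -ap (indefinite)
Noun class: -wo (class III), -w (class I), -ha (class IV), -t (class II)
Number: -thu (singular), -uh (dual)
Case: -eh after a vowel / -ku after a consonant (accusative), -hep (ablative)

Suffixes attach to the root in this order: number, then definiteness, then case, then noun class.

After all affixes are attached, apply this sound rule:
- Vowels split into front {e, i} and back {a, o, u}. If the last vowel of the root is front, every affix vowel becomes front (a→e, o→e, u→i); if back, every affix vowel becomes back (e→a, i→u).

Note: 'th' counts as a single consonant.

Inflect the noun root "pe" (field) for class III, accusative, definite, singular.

Attach number singular -thu → pethu.
Attach definiteness definite -wu → pethuwu.
Attach case accusative -eh (after vowel 'u') → pethuwueh.
Attach noun class class III -wo → pethuwuehwo.
Apply vowel harmony: pethuwuehwo → pethiwiehwe.

pethiwiehwe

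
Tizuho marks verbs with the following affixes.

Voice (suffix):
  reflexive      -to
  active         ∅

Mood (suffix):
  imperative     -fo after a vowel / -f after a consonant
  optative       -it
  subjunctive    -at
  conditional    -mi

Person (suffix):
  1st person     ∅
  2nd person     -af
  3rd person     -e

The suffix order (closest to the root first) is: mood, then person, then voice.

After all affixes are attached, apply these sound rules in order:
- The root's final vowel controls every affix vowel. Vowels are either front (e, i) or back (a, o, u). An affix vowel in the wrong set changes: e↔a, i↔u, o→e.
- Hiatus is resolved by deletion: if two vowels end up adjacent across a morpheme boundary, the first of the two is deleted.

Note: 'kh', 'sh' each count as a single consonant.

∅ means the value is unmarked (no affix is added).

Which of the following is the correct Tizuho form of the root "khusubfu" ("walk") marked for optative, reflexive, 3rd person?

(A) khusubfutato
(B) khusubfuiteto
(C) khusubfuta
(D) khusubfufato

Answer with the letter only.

Attach mood optative -it → khusubfuit.
Attach person 3rd person -e → khusubfuite.
Attach voice reflexive -to → khusubfuiteto.
Apply vowel harmony: khusubfuiteto → khusubfuutato.
Apply vowel deletion: khusubfuutato → khusubfutato.
So the correct form is khusubfutato, option (A).
(D) khusubfufato is wrong: it uses imperative instead of optative for mood.
(B) khusubfuiteto is wrong: it fails to apply the sound rule(s).
(C) khusubfuta is wrong: it uses active instead of reflexive for voice.

A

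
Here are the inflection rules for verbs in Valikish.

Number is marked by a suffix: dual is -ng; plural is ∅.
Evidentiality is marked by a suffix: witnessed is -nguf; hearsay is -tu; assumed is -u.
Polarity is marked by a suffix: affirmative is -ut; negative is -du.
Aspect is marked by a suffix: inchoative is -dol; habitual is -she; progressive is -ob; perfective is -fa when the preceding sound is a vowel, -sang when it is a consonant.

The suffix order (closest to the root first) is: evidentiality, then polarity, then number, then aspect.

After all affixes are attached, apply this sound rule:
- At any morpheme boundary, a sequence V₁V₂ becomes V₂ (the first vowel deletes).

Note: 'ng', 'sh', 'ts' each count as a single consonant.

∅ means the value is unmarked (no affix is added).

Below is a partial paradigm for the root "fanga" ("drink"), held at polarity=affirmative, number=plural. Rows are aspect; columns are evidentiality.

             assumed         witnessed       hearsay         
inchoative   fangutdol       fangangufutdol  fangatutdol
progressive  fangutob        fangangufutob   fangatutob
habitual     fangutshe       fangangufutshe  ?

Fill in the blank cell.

fangatutshe

Attach evidentiality hearsay -tu → fangatu.
Attach polarity affirmative -ut → fangatuut.
number = plural: zero marking, form stays fangatuut.
Attach aspect habitual -she → fangatuutshe.
Apply vowel deletion: fangatuutshe → fangatutshe.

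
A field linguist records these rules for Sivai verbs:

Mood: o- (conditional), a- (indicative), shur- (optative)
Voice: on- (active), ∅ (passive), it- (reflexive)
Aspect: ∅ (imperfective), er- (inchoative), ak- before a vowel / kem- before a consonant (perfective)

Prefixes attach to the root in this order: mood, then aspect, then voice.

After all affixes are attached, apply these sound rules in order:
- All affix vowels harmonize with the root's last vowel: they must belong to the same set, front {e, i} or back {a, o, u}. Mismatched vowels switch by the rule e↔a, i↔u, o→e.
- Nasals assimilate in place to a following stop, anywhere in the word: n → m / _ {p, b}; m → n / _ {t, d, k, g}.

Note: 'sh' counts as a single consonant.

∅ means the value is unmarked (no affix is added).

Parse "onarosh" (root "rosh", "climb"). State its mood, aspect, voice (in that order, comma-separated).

Segment: on-a-rosh.
mood: a- → indicative.
aspect: ∅ → imperfective.
voice: on- → active.

indicative, imperfective, active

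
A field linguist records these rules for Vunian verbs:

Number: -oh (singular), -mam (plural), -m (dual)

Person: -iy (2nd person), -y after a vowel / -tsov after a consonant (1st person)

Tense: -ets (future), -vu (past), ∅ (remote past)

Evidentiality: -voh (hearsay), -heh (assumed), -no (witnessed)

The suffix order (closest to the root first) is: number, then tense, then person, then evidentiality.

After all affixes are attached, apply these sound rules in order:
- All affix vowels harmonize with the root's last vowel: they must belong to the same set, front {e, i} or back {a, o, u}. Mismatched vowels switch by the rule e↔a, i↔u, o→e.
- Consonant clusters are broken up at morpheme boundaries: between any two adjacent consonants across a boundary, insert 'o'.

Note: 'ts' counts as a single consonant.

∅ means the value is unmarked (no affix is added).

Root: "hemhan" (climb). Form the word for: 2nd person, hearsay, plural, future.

hemhanomamatsuyovoh

Attach number plural -mam → hemhanmam.
Attach tense future -ets → hemhanmamets.
Attach person 2nd person -iy → hemhanmametsiy.
Attach evidentiality hearsay -voh → hemhanmametsiyvoh.
Apply vowel harmony: hemhanmametsiyvoh → hemhanmamatsuyvoh.
Apply epenthesis: hemhanmamatsuyvoh → hemhanomamatsuyovoh.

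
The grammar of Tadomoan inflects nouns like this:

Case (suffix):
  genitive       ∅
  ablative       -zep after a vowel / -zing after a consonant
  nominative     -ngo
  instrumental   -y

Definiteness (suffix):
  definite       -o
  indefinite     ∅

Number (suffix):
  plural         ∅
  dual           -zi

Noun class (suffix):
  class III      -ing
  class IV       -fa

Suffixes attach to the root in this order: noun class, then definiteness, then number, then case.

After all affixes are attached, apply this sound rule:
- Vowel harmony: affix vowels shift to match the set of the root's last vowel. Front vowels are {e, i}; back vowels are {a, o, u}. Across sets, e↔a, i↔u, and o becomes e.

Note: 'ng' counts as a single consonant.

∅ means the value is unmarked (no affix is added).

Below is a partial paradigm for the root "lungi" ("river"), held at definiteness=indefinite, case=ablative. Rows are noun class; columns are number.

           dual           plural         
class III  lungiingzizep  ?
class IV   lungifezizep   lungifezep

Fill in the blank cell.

Attach noun class class III -ing → lungiing.
definiteness = indefinite: zero marking, form stays lungiing.
number = plural: zero marking, form stays lungiing.
Attach case ablative -zing (after consonant 'ng') → lungiingzing.
Vowel harmony: no change.

lungiingzing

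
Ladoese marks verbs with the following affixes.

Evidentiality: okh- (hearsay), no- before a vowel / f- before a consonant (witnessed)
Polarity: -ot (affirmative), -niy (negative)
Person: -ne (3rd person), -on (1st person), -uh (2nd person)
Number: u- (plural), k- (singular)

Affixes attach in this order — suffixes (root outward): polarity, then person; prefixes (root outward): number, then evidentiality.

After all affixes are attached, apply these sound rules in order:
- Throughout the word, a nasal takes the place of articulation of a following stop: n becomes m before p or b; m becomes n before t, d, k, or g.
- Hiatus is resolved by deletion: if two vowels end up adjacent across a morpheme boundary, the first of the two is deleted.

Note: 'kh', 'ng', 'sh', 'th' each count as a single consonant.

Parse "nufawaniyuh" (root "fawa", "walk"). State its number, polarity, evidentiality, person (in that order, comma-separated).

Segment: no-u-fawa-niy-uh.
number: u- → plural.
polarity: -niy → negative.
evidentiality: no/f- → witnessed.
person: -uh → 2nd person.

plural, negative, witnessed, 2nd person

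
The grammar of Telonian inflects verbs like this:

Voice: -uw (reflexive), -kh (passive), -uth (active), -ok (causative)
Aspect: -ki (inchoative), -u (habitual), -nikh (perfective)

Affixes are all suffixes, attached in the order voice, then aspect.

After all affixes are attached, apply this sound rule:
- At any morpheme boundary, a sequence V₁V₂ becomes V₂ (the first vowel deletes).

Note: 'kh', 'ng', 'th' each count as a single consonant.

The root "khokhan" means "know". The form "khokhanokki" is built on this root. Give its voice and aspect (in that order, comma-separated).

causative, inchoative

Segment: khokhan-ok-ki.
voice: -ok → causative.
aspect: -ki → inchoative.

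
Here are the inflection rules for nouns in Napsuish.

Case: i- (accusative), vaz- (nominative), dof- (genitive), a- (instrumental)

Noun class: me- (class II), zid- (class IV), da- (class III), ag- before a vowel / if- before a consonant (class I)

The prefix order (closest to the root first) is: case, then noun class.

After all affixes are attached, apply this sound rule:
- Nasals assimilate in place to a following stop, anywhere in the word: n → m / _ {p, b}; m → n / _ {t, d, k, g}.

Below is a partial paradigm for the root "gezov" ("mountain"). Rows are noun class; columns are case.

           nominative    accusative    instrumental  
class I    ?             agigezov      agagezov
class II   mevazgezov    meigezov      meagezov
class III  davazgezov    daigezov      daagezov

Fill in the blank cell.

ifvazgezov

Attach case nominative vaz- → vazgezov.
Attach noun class class I if- (before consonant 'v') → ifvazgezov.
Nasal assimilation: no change.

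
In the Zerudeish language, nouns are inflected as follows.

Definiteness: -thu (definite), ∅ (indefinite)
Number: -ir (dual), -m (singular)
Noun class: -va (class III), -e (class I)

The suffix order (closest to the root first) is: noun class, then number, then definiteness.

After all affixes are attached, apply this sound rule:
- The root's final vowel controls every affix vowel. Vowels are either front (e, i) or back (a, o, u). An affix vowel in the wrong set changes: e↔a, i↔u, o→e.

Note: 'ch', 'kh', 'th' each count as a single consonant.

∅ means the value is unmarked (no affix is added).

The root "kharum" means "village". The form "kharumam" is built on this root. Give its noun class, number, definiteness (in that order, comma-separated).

Segment: kharum-e-m.
noun class: -e → class I.
number: -m → singular.
definiteness: ∅ → indefinite.

class I, singular, indefinite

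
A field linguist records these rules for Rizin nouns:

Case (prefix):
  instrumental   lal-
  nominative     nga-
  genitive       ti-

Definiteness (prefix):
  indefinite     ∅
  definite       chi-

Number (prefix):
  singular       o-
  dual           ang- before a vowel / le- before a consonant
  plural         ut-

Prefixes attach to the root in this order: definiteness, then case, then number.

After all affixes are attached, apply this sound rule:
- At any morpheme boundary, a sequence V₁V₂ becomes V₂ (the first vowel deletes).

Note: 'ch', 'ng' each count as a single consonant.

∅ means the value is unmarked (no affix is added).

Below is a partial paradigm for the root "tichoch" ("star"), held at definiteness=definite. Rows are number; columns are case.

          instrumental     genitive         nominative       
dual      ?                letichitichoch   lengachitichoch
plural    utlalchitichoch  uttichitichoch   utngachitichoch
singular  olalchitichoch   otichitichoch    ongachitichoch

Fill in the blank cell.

Attach definiteness definite chi- → chitichoch.
Attach case instrumental lal- → lalchitichoch.
Attach number dual le- (before consonant 'l') → lelalchitichoch.
Vowel deletion: no change.

lelalchitichoch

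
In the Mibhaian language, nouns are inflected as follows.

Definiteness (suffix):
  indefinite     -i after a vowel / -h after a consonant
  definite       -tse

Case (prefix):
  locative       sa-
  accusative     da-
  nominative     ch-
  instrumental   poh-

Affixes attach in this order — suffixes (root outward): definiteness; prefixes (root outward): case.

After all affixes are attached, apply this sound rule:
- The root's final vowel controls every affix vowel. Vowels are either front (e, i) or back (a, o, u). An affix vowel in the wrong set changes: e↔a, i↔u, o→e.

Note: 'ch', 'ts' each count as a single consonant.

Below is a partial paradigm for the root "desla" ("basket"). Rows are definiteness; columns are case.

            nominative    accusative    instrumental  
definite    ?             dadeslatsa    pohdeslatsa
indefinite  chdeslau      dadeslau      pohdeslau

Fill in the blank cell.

Attach definiteness definite -tse → deslatse.
Attach case nominative ch- → chdeslatse.
Apply vowel harmony: chdeslatse → chdeslatsa.

chdeslatsa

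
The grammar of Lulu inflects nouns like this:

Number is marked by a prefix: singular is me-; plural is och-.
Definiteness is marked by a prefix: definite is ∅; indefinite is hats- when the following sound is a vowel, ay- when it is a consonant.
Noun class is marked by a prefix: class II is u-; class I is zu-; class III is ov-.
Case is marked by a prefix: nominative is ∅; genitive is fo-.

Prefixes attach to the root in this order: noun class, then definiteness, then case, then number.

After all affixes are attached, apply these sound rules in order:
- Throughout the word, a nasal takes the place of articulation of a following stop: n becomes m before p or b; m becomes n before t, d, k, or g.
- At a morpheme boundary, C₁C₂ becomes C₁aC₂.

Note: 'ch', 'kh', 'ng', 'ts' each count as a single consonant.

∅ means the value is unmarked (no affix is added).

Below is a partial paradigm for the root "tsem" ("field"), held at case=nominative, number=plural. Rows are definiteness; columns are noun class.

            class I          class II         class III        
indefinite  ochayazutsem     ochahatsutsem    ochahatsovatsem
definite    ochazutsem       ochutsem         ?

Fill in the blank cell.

ochovatsem

Attach noun class class III ov- → ovtsem.
definiteness = definite: zero marking, form stays ovtsem.
case = nominative: zero marking, form stays ovtsem.
Attach number plural och- → ochovtsem.
Nasal assimilation: no change.
Apply epenthesis: ochovtsem → ochovatsem.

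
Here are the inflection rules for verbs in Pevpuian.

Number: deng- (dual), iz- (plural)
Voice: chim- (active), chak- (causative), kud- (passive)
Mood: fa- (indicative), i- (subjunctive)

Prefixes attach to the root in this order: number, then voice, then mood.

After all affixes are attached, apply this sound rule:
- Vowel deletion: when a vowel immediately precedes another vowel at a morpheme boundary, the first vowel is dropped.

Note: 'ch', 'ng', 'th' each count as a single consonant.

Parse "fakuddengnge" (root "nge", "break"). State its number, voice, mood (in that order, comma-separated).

dual, passive, indicative

Segment: fa-kud-deng-nge.
number: deng- → dual.
voice: kud- → passive.
mood: fa- → indicative.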